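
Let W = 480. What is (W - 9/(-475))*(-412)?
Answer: -93939708/475 ≈ -1.9777e+5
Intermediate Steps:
(W - 9/(-475))*(-412) = (480 - 9/(-475))*(-412) = (480 - 9*(-1/475))*(-412) = (480 + 9/475)*(-412) = (228009/475)*(-412) = -93939708/475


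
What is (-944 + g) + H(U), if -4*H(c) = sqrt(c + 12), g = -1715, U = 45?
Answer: -2659 - sqrt(57)/4 ≈ -2660.9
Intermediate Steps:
H(c) = -sqrt(12 + c)/4 (H(c) = -sqrt(c + 12)/4 = -sqrt(12 + c)/4)
(-944 + g) + H(U) = (-944 - 1715) - sqrt(12 + 45)/4 = -2659 - sqrt(57)/4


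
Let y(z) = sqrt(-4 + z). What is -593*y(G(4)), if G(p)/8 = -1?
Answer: -1186*I*sqrt(3) ≈ -2054.2*I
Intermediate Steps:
G(p) = -8 (G(p) = 8*(-1) = -8)
-593*y(G(4)) = -593*sqrt(-4 - 8) = -1186*I*sqrt(3)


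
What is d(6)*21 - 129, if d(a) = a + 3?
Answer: 60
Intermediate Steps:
d(a) = 3 + a
d(6)*21 - 129 = (3 + 6)*21 - 129 = 9*21 - 129 = 189 - 129 = 60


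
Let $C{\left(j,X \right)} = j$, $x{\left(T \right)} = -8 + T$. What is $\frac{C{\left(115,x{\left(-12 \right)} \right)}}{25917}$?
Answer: $\frac{115}{25917} \approx 0.0044372$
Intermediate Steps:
$\frac{C{\left(115,x{\left(-12 \right)} \right)}}{25917} = \frac{115}{25917}$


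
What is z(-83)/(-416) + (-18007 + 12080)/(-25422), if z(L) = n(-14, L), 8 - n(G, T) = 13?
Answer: 1296371/5287776 ≈ 0.24516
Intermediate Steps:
n(G, T) = -5 (n(G, T) = 8 - 1*13 = 8 - 13 = -5)
z(L) = -5
z(-83)/(-416) + (-18007 + 12080)/(-25422) = -5/(-416) + (-18007 + 12080)/(-25422) = -5*(-1/416) - 5927*(-1/25422) = 5/416 + 5927/25422 = 1296371/5287776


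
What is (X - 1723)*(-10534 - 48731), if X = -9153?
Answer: 644566140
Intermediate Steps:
(X - 1723)*(-10534 - 48731) = (-9153 - 1723)*(-10534 - 48731) = -10876*(-59265) = 644566140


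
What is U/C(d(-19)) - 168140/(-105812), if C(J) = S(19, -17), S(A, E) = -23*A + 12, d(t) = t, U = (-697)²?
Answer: -107842358/94475 ≈ -1141.5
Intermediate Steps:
U = 485809
S(A, E) = 12 - 23*A
C(J) = -425 (C(J) = 12 - 23*19 = 12 - 437 = -425)
U/C(d(-19)) - 168140/(-105812) = 485809/(-425) - 168140/(-105812) = 485809*(-1/425) - 168140*(-1/105812) = -28577/25 + 6005/3779 = -107842358/94475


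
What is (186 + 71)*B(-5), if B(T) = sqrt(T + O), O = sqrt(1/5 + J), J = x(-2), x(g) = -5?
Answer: 257*sqrt(-125 + 10*I*sqrt(30))/5 ≈ 123.11 + 587.71*I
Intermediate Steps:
J = -5
O = 2*I*sqrt(30)/5 (O = sqrt(1/5 - 5) = sqrt(-24/5) = 2*I*sqrt(30)/5 ≈ 2.1909*I)
B(T) = sqrt(T + 2*I*sqrt(30)/5)
(186 + 71)*B(-5) = (186 + 71)*(sqrt(25*(-5) + 10*I*sqrt(30))/5) = 257*(sqrt(-125 + 10*I*sqrt(30))/5) = 257*sqrt(-125 + 10*I*sqrt(30))/5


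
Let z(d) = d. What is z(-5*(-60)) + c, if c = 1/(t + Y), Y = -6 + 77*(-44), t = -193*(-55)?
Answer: 2166301/7221 ≈ 300.00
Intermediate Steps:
t = 10615
Y = -3394 (Y = -6 - 3388 = -3394)
c = 1/7221 (c = 1/(10615 - 3394) = 1/7221 ≈ 0.00013848)
z(-5*(-60)) + c = -5*(-60) + 1/7221 = 300 + 1/7221 = 2166301/7221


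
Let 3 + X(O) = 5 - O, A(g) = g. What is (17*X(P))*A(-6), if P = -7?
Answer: -918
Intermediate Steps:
X(O) = 2 - O (X(O) = -3 + (5 - O) = 2 - O)
(17*X(P))*A(-6) = (17*(2 - 1*(-7)))*(-6) = (17*(2 + 7))*(-6) = (17*9)*(-6) = 153*(-6) = -918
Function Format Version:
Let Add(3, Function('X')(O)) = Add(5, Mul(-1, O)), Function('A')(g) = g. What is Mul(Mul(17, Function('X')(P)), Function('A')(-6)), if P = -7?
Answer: -918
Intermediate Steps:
Function('X')(O) = Add(2, Mul(-1, O)) (Function('X')(O) = Add(-3, Add(5, Mul(-1, O))) = Add(2, Mul(-1, O)))
Mul(Mul(17, Function('X')(P)), Function('A')(-6)) = Mul(Mul(17, Add(2, Mul(-1, -7))), -6) = Mul(Mul(17, Add(2, 7)), -6) = Mul(Mul(17, 9), -6) = Mul(153, -6) = -918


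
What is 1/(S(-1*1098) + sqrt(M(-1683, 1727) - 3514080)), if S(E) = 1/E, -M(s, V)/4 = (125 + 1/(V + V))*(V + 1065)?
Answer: -1896246/10223176808623103 - 43401744*I*sqrt(11299742003)/10223176808623103 ≈ -1.8548e-10 - 0.00045129*I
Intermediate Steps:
M(s, V) = -4*(125 + 1/(2*V))*(1065 + V) (M(s, V) = -4*(125 + 1/(V + V))*(V + 1065) = -4*(125 + 1/(2*V))*(1065 + V))
1/(S(-1*1098) + sqrt(M(-1683, 1727) - 3514080)) = 1/(1/(-1*1098) + sqrt((-532502 - 2130/1727 - 500*1727) - 3514080)) = 1/(1/(-1098) + sqrt((-532502 - 2130*1/1727 - 863500) - 3514080)) = 1/(-1/1098 + sqrt((-532502 - 2130/1727 - 863500) - 3514080)) = 1/(-1/1098 + sqrt(-2410897584/1727 - 3514080)) = 1/(-1/1098 + sqrt(-8479713744/1727)) = 1/(-1/1098 + 36*I*sqrt(11299742003)/1727)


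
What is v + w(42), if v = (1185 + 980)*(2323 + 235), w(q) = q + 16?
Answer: 5538128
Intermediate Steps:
w(q) = 16 + q
v = 5538070 (v = 2165*2558 = 5538070)
v + w(42) = 5538070 + (16 + 42) = 5538070 + 58 = 5538128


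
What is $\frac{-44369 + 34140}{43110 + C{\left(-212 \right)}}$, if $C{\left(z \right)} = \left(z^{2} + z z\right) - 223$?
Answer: $- \frac{10229}{132775} \approx -0.07704$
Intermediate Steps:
$C{\left(z \right)} = -223 + 2 z^{2}$ ($C{\left(z \right)} = \left(z^{2} + z^{2}\right) - 223 = 2 z^{2} - 223 = -223 + 2 z^{2}$)
$\frac{-44369 + 34140}{43110 + C{\left(-212 \right)}} = \frac{-44369 + 34140}{43110 - \left(223 - 2 \left(-212\right)^{2}\right)} = - \frac{10229}{43110 + \left(-223 + 2 \cdot 44944\right)} = - \frac{10229}{43110 + \left(-223 + 89888\right)} = - \frac{10229}{43110 + 89665} = - \frac{10229}{132775}$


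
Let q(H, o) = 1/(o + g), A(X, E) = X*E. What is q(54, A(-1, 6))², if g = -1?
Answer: 1/49 ≈ 0.020408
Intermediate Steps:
A(X, E) = E*X
q(H, o) = 1/(-1 + o) (q(H, o) = 1/(o - 1) = 1/(-1 + o))
q(54, A(-1, 6))² = (1/(-1 + 6*(-1)))² = (1/(-1 - 6))² = (1/(-7))² = (-⅐)² = 1/49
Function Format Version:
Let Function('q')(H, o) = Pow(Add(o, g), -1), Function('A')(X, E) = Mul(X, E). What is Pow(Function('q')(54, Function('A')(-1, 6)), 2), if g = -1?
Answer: Rational(1, 49) ≈ 0.020408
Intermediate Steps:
Function('A')(X, E) = Mul(E, X)
Function('q')(H, o) = Pow(Add(-1, o), -1) (Function('q')(H, o) = Pow(Add(o, -1), -1) = Pow(Add(-1, o), -1))
Pow(Function('q')(54, Function('A')(-1, 6)), 2) = Pow(Pow(Add(-1, Mul(6, -1)), -1), 2) = Pow(Pow(Add(-1, -6), -1), 2) = Pow(Pow(-7, -1), 2) = Pow(Rational(-1, 7), 2) = Rational(1, 49)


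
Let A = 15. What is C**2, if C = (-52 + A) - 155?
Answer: 36864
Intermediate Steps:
C = -192 (C = (-52 + 15) - 155 = -37 - 155 = -192)
C**2 = (-192)**2 = 36864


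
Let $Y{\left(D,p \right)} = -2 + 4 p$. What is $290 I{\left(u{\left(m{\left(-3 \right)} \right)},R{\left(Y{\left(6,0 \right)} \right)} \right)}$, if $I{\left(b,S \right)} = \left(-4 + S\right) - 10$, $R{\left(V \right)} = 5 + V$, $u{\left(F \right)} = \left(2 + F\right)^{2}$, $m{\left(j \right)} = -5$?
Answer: $-3190$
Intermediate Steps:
$I{\left(b,S \right)} = -14 + S$
$290 I{\left(u{\left(m{\left(-3 \right)} \right)},R{\left(Y{\left(6,0 \right)} \right)} \right)} = 290 \left(-14 + \left(5 + \left(-2 + 4 \cdot 0\right)\right)\right) = 290 \left(-14 + \left(5 + \left(-2 + 0\right)\right)\right) = 290 \left(-14 + \left(5 - 2\right)\right) = 290 \left(-14 + 3\right) = 290 \left(-11\right) = -3190$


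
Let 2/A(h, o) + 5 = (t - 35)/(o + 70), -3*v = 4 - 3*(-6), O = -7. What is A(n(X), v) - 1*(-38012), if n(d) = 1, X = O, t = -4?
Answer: 40178308/1057 ≈ 38012.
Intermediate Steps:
X = -7
v = -22/3 (v = -(4 - 3*(-6))/3 = -(4 + 18)/3 = -1/3*22 = -22/3 ≈ -7.3333)
A(h, o) = 2/(-5 - 39/(70 + o)) (A(h, o) = 2/(-5 + (-4 - 35)/(o + 70)) = 2/(-5 - 39/(70 + o)))
A(n(X), v) - 1*(-38012) = 2*(-70 - 1*(-22/3))/(389 + 5*(-22/3)) - 1*(-38012) = 2*(-70 + 22/3)/(389 - 110/3) + 38012 = 2*(-188/3)/(1057/3) + 38012 = 2*(3/1057)*(-188/3) + 38012 = -376/1057 + 38012 = 40178308/1057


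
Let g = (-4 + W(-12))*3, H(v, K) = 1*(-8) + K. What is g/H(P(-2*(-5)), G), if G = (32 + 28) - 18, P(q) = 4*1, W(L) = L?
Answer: -24/17 ≈ -1.4118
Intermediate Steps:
P(q) = 4
G = 42 (G = 60 - 18 = 42)
H(v, K) = -8 + K
g = -48 (g = (-4 - 12)*3 = -16*3 = -48)
g/H(P(-2*(-5)), G) = -48/(-8 + 42) = -48/34 = -48*1/34 = -24/17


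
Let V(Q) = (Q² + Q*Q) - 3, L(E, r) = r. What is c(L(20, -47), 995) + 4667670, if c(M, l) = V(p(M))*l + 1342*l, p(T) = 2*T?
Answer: 23583615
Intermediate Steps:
V(Q) = -3 + 2*Q² (V(Q) = (Q² + Q²) - 3 = 2*Q² - 3 = -3 + 2*Q²)
c(M, l) = 1342*l + l*(-3 + 8*M²) (c(M, l) = (-3 + 2*(2*M)²)*l + 1342*l = (-3 + 2*(4*M²))*l + 1342*l = (-3 + 8*M²)*l + 1342*l = l*(-3 + 8*M²) + 1342*l = 1342*l + l*(-3 + 8*M²))
c(L(20, -47), 995) + 4667670 = 995*(1339 + 8*(-47)²) + 4667670 = 995*(1339 + 8*2209) + 4667670 = 995*(1339 + 17672) + 4667670 = 995*19011 + 4667670 = 18915945 + 4667670 = 23583615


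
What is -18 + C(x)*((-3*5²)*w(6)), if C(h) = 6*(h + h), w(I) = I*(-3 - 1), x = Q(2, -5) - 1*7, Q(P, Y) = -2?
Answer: -194418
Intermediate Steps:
x = -9 (x = -2 - 1*7 = -2 - 7 = -9)
w(I) = -4*I (w(I) = I*(-4) = -4*I)
C(h) = 12*h (C(h) = 6*(2*h) = 12*h)
-18 + C(x)*((-3*5²)*w(6)) = -18 + (12*(-9))*((-3*5²)*(-4*6)) = -18 - 108*(-3*25)*(-24) = -18 - (-8100)*(-24) = -18 - 108*1800 = -18 - 194400 = -194418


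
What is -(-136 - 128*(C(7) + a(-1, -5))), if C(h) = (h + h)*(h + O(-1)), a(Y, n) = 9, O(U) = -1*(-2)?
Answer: 17416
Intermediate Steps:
O(U) = 2
C(h) = 2*h*(2 + h) (C(h) = (h + h)*(h + 2) = (2*h)*(2 + h) = 2*h*(2 + h))
-(-136 - 128*(C(7) + a(-1, -5))) = -(-136 - 128*(2*7*(2 + 7) + 9)) = -(-136 - 128*(2*7*9 + 9)) = -(-136 - 128*(126 + 9)) = -(-136 - 128*135) = -(-136 - 17280) = -1*(-17416) = 17416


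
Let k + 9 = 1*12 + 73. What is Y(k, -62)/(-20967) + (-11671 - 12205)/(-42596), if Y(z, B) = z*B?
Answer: 175330111/223277583 ≈ 0.78526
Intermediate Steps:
k = 76 (k = -9 + (1*12 + 73) = -9 + (12 + 73) = -9 + 85 = 76)
Y(z, B) = B*z
Y(k, -62)/(-20967) + (-11671 - 12205)/(-42596) = -62*76/(-20967) + (-11671 - 12205)/(-42596) = -4712*(-1/20967) - 23876*(-1/42596) = 4712/20967 + 5969/10649 = 175330111/223277583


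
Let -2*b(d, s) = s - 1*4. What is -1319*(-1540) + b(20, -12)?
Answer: 2031268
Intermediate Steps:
b(d, s) = 2 - s/2 (b(d, s) = -(s - 1*4)/2 = -(s - 4)/2 = -(-4 + s)/2 = 2 - s/2)
-1319*(-1540) + b(20, -12) = -1319*(-1540) + (2 - ½*(-12)) = 2031260 + (2 + 6) = 2031260 + 8 = 2031268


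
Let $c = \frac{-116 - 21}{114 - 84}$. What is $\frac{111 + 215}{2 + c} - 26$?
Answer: $- \frac{11782}{77} \approx -153.01$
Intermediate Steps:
$c = - \frac{137}{30} \approx -4.5667$
$\frac{111 + 215}{2 + c} - 26 = \frac{111 + 215}{2 - \frac{137}{30}} - 26 = \frac{326}{- \frac{77}{30}} - 26 = 326 \left(- \frac{30}{77}\right) - 26 = - \frac{9780}{77} - 26 = - \frac{11782}{77}$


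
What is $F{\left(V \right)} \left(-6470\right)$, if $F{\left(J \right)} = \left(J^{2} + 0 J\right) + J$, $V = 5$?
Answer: $-194100$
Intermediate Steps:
$F{\left(J \right)} = J + J^{2}$ ($F{\left(J \right)} = \left(J^{2} + 0\right) + J = J^{2} + J = J + J^{2}$)
$F{\left(V \right)} \left(-6470\right) = 5 \left(1 + 5\right) \left(-6470\right) = 5 \cdot 6 \left(-6470\right) = 30 \left(-6470\right) = -194100$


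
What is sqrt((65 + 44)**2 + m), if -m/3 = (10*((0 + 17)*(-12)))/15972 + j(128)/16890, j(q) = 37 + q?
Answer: sqrt(220553245216678)/136246 ≈ 109.00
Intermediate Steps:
m = 530337/1498706 (m = -3*((10*((0 + 17)*(-12)))/15972 + (37 + 128)/16890) = -3*((10*(17*(-12)))*(1/15972) + 165*(1/16890)) = -3*((10*(-204))*(1/15972) + 11/1126) = -3*(-2040*1/15972 + 11/1126) = -3*(-170/1331 + 11/1126) = -3*(-176779/1498706) = 530337/1498706 ≈ 0.35386)
sqrt((65 + 44)**2 + m) = sqrt((65 + 44)**2 + 530337/1498706) = sqrt(109**2 + 530337/1498706) = sqrt(11881 + 530337/1498706) = sqrt(17806656323/1498706) = sqrt(220553245216678)/136246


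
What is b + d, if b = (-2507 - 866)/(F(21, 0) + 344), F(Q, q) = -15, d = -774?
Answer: -258019/329 ≈ -784.25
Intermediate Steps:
b = -3373/329 (b = (-2507 - 866)/(-15 + 344) = -3373/329 ≈ -10.252)
b + d = -3373/329 - 774 = -258019/329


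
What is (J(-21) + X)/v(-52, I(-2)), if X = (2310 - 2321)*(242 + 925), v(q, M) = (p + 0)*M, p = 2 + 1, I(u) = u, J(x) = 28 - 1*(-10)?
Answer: 12799/6 ≈ 2133.2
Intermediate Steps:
J(x) = 38 (J(x) = 28 + 10 = 38)
p = 3
v(q, M) = 3*M (v(q, M) = (3 + 0)*M = 3*M)
X = -12837 (X = -11*1167 = -12837)
(J(-21) + X)/v(-52, I(-2)) = (38 - 12837)/((3*(-2))) = -12799/(-6) = -12799*(-⅙) = 12799/6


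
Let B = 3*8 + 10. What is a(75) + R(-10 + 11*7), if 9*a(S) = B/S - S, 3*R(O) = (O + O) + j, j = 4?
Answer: 25459/675 ≈ 37.717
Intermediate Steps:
B = 34 (B = 24 + 10 = 34)
R(O) = 4/3 + 2*O/3 (R(O) = ((O + O) + 4)/3 = (2*O + 4)/3 = (4 + 2*O)/3 = 4/3 + 2*O/3)
a(S) = -S/9 + 34/(9*S) (a(S) = (34/S - S)/9 = (-S + 34/S)/9 = -S/9 + 34/(9*S))
a(75) + R(-10 + 11*7) = (1/9)*(34 - 1*75**2)/75 + (4/3 + 2*(-10 + 11*7)/3) = (1/9)*(1/75)*(34 - 1*5625) + (4/3 + 2*(-10 + 77)/3) = (1/9)*(1/75)*(34 - 5625) + (4/3 + (2/3)*67) = (1/9)*(1/75)*(-5591) + (4/3 + 134/3) = -5591/675 + 46 = 25459/675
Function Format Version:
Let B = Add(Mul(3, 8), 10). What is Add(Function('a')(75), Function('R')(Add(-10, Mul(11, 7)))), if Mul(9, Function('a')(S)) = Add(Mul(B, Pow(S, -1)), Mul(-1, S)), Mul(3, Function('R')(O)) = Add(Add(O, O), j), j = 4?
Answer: Rational(25459, 675) ≈ 37.717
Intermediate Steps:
B = 34 (B = Add(24, 10) = 34)
Function('R')(O) = Add(Rational(4, 3), Mul(Rational(2, 3), O)) (Function('R')(O) = Mul(Rational(1, 3), Add(Add(O, O), 4)) = Mul(Rational(1, 3), Add(Mul(2, O), 4)) = Mul(Rational(1, 3), Add(4, Mul(2, O))) = Add(Rational(4, 3), Mul(Rational(2, 3), O)))
Function('a')(S) = Add(Mul(Rational(-1, 9), S), Mul(Rational(34, 9), Pow(S, -1))) (Function('a')(S) = Mul(Rational(1, 9), Add(Mul(34, Pow(S, -1)), Mul(-1, S))) = Mul(Rational(1, 9), Add(Mul(-1, S), Mul(34, Pow(S, -1)))) = Add(Mul(Rational(-1, 9), S), Mul(Rational(34, 9), Pow(S, -1))))
Add(Function('a')(75), Function('R')(Add(-10, Mul(11, 7)))) = Add(Mul(Rational(1, 9), Pow(75, -1), Add(34, Mul(-1, Pow(75, 2)))), Add(Rational(4, 3), Mul(Rational(2, 3), Add(-10, Mul(11, 7))))) = Add(Mul(Rational(1, 9), Rational(1, 75), Add(34, Mul(-1, 5625))), Add(Rational(4, 3), Mul(Rational(2, 3), Add(-10, 77)))) = Add(Mul(Rational(1, 9), Rational(1, 75), Add(34, -5625)), Add(Rational(4, 3), Mul(Rational(2, 3), 67))) = Add(Mul(Rational(1, 9), Rational(1, 75), -5591), Add(Rational(4, 3), Rational(134, 3))) = Add(Rational(-5591, 675), 46) = Rational(25459, 675)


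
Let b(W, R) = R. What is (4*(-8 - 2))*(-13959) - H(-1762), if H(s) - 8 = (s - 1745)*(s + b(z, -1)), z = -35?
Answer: -5624489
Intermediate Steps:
H(s) = 8 + (-1 + s)*(-1745 + s) (H(s) = 8 + (s - 1745)*(s - 1) = 8 + (-1745 + s)*(-1 + s) = 8 + (-1 + s)*(-1745 + s))
(4*(-8 - 2))*(-13959) - H(-1762) = (4*(-8 - 2))*(-13959) - (1753 + (-1762)**2 - 1746*(-1762)) = (4*(-10))*(-13959) - (1753 + 3104644 + 3076452) = -40*(-13959) - 1*6182849 = 558360 - 6182849 = -5624489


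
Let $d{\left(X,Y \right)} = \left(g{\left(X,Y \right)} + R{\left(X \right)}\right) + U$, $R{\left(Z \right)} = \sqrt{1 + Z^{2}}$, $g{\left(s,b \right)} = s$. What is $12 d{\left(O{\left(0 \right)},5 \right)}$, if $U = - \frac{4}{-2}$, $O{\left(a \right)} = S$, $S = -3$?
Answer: $-12 + 12 \sqrt{10} \approx 25.947$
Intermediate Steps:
$O{\left(a \right)} = -3$
$U = 2$ ($U = \left(-4\right) \left(- \frac{1}{2}\right) = 2$)
$d{\left(X,Y \right)} = 2 + X + \sqrt{1 + X^{2}}$ ($d{\left(X,Y \right)} = \left(X + \sqrt{1 + X^{2}}\right) + 2 = 2 + X + \sqrt{1 + X^{2}}$)
$12 d{\left(O{\left(0 \right)},5 \right)} = 12 \left(2 - 3 + \sqrt{1 + \left(-3\right)^{2}}\right) = 12 \left(2 - 3 + \sqrt{1 + 9}\right) = 12 \left(2 - 3 + \sqrt{10}\right) = 12 \left(-1 + \sqrt{10}\right) = -12 + 12 \sqrt{10}$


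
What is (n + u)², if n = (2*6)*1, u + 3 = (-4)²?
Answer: 625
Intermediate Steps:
u = 13 (u = -3 + (-4)² = -3 + 16 = 13)
n = 12 (n = 12*1 = 12)
(n + u)² = (12 + 13)² = 25² = 625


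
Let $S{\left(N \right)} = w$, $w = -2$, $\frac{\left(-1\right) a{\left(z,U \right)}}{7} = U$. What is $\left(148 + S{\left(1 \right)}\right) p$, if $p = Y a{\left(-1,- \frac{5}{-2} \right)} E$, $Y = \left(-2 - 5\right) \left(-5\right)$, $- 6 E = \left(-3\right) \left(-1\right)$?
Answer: $\frac{89425}{2} \approx 44713.0$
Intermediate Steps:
$E = - \frac{1}{2}$ ($E = - \frac{\left(-3\right) \left(-1\right)}{6} = \left(- \frac{1}{6}\right) 3 = - \frac{1}{2} \approx -0.5$)
$a{\left(z,U \right)} = - 7 U$
$Y = 35$ ($Y = \left(-7\right) \left(-5\right) = 35$)
$S{\left(N \right)} = -2$
$p = \frac{1225}{4}$ ($p = 35 \left(- 7 \left(- \frac{5}{-2}\right)\right) \left(- \frac{1}{2}\right) = 35 \left(- 7 \left(\left(-5\right) \left(- \frac{1}{2}\right)\right)\right) \left(- \frac{1}{2}\right) = 35 \left(\left(-7\right) \frac{5}{2}\right) \left(- \frac{1}{2}\right) = 35 \left(- \frac{35}{2}\right) \left(- \frac{1}{2}\right) = \left(- \frac{1225}{2}\right) \left(- \frac{1}{2}\right) = \frac{1225}{4} \approx 306.25$)
$\left(148 + S{\left(1 \right)}\right) p = \left(148 - 2\right) \frac{1225}{4} = 146 \cdot \frac{1225}{4} = \frac{89425}{2}$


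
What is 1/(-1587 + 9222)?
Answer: 1/7635 ≈ 0.00013098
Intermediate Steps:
1/(-1587 + 9222) = 1/7635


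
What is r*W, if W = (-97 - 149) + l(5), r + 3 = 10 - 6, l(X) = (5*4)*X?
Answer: -146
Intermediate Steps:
l(X) = 20*X
r = 1 (r = -3 + (10 - 6) = -3 + 4 = 1)
W = -146 (W = (-97 - 149) + 20*5 = -246 + 100 = -146)
r*W = 1*(-146) = -146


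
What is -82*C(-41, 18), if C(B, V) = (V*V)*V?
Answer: -478224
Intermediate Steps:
C(B, V) = V³ (C(B, V) = V²*V = V³)
-82*C(-41, 18) = -82*18³ = -82*5832 = -478224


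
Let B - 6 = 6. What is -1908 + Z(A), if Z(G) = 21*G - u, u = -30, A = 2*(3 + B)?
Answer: -1248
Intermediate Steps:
B = 12 (B = 6 + 6 = 12)
A = 30 (A = 2*(3 + 12) = 2*15 = 30)
Z(G) = 30 + 21*G (Z(G) = 21*G - 1*(-30) = 21*G + 30 = 30 + 21*G)
-1908 + Z(A) = -1908 + (30 + 21*30) = -1908 + (30 + 630) = -1908 + 660 = -1248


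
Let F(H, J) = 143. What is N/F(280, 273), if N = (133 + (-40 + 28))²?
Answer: 1331/13 ≈ 102.38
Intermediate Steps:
N = 14641 (N = (133 - 12)² = 121² = 14641)
N/F(280, 273) = 14641/143 = 14641*(1/143) = 1331/13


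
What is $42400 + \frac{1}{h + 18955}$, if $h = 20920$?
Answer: $\frac{1690700001}{39875} \approx 42400.0$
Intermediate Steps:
$42400 + \frac{1}{h + 18955} = 42400 + \frac{1}{20920 + 18955} = 42400 + \frac{1}{39875} = \frac{1690700001}{39875}$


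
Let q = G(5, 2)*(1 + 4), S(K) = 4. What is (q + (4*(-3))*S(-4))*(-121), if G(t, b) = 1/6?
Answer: 34243/6 ≈ 5707.2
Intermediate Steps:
G(t, b) = 1/6
q = 5/6 (q = (1 + 4)/6 = (1/6)*5 = 5/6 ≈ 0.83333)
(q + (4*(-3))*S(-4))*(-121) = (5/6 + (4*(-3))*4)*(-121) = (5/6 - 12*4)*(-121) = (5/6 - 48)*(-121) = -283/6*(-121) = 34243/6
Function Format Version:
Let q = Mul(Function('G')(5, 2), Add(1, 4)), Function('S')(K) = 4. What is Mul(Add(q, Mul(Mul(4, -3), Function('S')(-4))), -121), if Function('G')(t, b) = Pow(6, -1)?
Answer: Rational(34243, 6) ≈ 5707.2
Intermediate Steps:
Function('G')(t, b) = Rational(1, 6)
q = Rational(5, 6) (q = Mul(Rational(1, 6), Add(1, 4)) = Mul(Rational(1, 6), 5) = Rational(5, 6) ≈ 0.83333)
Mul(Add(q, Mul(Mul(4, -3), Function('S')(-4))), -121) = Mul(Add(Rational(5, 6), Mul(Mul(4, -3), 4)), -121) = Mul(Add(Rational(5, 6), Mul(-12, 4)), -121) = Mul(Add(Rational(5, 6), -48), -121) = Mul(Rational(-283, 6), -121) = Rational(34243, 6)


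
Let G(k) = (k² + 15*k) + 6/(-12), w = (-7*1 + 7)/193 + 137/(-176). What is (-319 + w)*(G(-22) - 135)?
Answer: -2082397/352 ≈ -5915.9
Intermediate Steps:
w = -137/176 (w = (-7 + 7)*(1/193) + 137*(-1/176) = 0*(1/193) - 137/176 = 0 - 137/176 = -137/176 ≈ -0.77841)
G(k) = -½ + k² + 15*k (G(k) = (k² + 15*k) + 6*(-1/12) = (k² + 15*k) - ½ = -½ + k² + 15*k)
(-319 + w)*(G(-22) - 135) = (-319 - 137/176)*((-½ + (-22)² + 15*(-22)) - 135) = -56281*((-½ + 484 - 330) - 135)/176 = -56281*(307/2 - 135)/176 = -56281/176*37/2 = -2082397/352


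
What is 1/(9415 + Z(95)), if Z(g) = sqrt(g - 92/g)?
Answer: 894425/8421002442 - sqrt(848635)/8421002442 ≈ 0.00010610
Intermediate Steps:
1/(9415 + Z(95)) = 1/(9415 + sqrt(95 - 92/95)) = 1/(9415 + sqrt(8933/95)) = 1/(9415 + sqrt(848635)/95)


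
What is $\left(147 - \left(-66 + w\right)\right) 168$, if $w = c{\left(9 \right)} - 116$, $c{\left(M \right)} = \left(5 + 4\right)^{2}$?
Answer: $41664$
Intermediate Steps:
$c{\left(M \right)} = 81$ ($c{\left(M \right)} = 9^{2} = 81$)
$w = -35$ ($w = 81 - 116 = -35$)
$\left(147 - \left(-66 + w\right)\right) 168 = \left(147 + \left(66 - -35\right)\right) 168 = \left(147 + \left(66 + 35\right)\right) 168 = \left(147 + 101\right) 168 = 248 \cdot 168 = 41664$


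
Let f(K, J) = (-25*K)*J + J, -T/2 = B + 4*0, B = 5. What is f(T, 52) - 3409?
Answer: 9643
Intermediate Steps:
T = -10 (T = -2*(5 + 4*0) = -2*(5 + 0) = -2*5 = -10)
f(K, J) = J - 25*J*K (f(K, J) = -25*J*K + J = J - 25*J*K)
f(T, 52) - 3409 = 52*(1 - 25*(-10)) - 3409 = 52*(1 + 250) - 3409 = 52*251 - 3409 = 13052 - 3409 = 9643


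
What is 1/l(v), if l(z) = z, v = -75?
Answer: -1/75 ≈ -0.013333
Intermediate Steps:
1/l(v) = 1/(-75) = -1/75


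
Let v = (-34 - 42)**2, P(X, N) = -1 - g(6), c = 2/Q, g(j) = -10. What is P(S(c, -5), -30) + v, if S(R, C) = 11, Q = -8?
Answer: 5785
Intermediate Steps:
c = -1/4 (c = 2/(-8) = 2*(-1/8) = -1/4 ≈ -0.25000)
P(X, N) = 9 (P(X, N) = -1 - 1*(-10) = -1 + 10 = 9)
v = 5776 (v = (-76)**2 = 5776)
P(S(c, -5), -30) + v = 9 + 5776 = 5785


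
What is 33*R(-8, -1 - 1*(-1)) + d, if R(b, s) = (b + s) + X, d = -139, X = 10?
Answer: -73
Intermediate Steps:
R(b, s) = 10 + b + s (R(b, s) = (b + s) + 10 = 10 + b + s)
33*R(-8, -1 - 1*(-1)) + d = 33*(10 - 8 + (-1 - 1*(-1))) - 139 = 33*(10 - 8 + (-1 + 1)) - 139 = 33*(10 - 8 + 0) - 139 = 33*2 - 139 = 66 - 139 = -73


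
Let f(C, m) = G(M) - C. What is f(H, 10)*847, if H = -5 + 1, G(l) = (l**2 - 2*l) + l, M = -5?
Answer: 28798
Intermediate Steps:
G(l) = l**2 - l
H = -4
f(C, m) = 30 - C (f(C, m) = -5*(-1 - 5) - C = -5*(-6) - C = 30 - C)
f(H, 10)*847 = (30 - 1*(-4))*847 = (30 + 4)*847 = 34*847 = 28798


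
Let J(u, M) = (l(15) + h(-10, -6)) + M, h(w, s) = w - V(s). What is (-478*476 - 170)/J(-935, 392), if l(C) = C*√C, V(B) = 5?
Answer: -2524769/4081 + 100455*√15/4081 ≈ -523.33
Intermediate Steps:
l(C) = C^(3/2)
h(w, s) = -5 + w (h(w, s) = w - 1*5 = w - 5 = -5 + w)
J(u, M) = -15 + M + 15*√15 (J(u, M) = (15^(3/2) + (-5 - 10)) + M = (15*√15 - 15) + M = (-15 + 15*√15) + M = -15 + M + 15*√15)
(-478*476 - 170)/J(-935, 392) = (-478*476 - 170)/(-15 + 392 + 15*√15) = (-227528 - 170)/(377 + 15*√15) = -227698/(377 + 15*√15)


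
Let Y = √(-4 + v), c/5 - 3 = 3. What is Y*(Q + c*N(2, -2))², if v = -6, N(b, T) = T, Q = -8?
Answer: 4624*I*√10 ≈ 14622.0*I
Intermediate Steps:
c = 30 (c = 15 + 5*3 = 15 + 15 = 30)
Y = I*√10 (Y = √(-4 - 6) = √(-10) = I*√10 ≈ 3.1623*I)
Y*(Q + c*N(2, -2))² = (I*√10)*(-8 + 30*(-2))² = (I*√10)*(-8 - 60)² = (I*√10)*(-68)² = (I*√10)*4624 = 4624*I*√10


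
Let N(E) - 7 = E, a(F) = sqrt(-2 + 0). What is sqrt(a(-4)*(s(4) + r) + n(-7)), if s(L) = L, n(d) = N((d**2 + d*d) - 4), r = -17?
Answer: sqrt(101 - 13*I*sqrt(2)) ≈ 10.091 - 0.91094*I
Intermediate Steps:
a(F) = I*sqrt(2) (a(F) = sqrt(-2) = I*sqrt(2))
N(E) = 7 + E
n(d) = 3 + 2*d**2 (n(d) = 7 + ((d**2 + d*d) - 4) = 7 + ((d**2 + d**2) - 4) = 7 + (2*d**2 - 4) = 7 + (-4 + 2*d**2) = 3 + 2*d**2)
sqrt(a(-4)*(s(4) + r) + n(-7)) = sqrt((I*sqrt(2))*(4 - 17) + (3 + 2*(-7)**2)) = sqrt((I*sqrt(2))*(-13) + (3 + 2*49)) = sqrt(-13*I*sqrt(2) + (3 + 98)) = sqrt(-13*I*sqrt(2) + 101) = sqrt(101 - 13*I*sqrt(2))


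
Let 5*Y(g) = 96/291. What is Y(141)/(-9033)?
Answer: -32/4381005 ≈ -7.3043e-6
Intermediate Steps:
Y(g) = 32/485 (Y(g) = (96/291)/5 = (96*(1/291))/5 = (⅕)*(32/97) = 32/485)
Y(141)/(-9033) = (32/485)/(-9033) = (32/485)*(-1/9033) = -32/4381005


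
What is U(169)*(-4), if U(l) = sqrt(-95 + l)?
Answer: -4*sqrt(74) ≈ -34.409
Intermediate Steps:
U(169)*(-4) = sqrt(-95 + 169)*(-4) = sqrt(74)*(-4) = -4*sqrt(74)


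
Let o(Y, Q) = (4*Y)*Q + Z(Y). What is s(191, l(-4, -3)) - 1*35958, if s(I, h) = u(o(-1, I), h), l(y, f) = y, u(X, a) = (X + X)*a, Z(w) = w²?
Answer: -29854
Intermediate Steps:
o(Y, Q) = Y² + 4*Q*Y (o(Y, Q) = (4*Y)*Q + Y² = 4*Q*Y + Y² = Y² + 4*Q*Y)
u(X, a) = 2*X*a (u(X, a) = (2*X)*a = 2*X*a)
s(I, h) = 2*h*(1 - 4*I) (s(I, h) = 2*(-(-1 + 4*I))*h = 2*(1 - 4*I)*h = 2*h*(1 - 4*I))
s(191, l(-4, -3)) - 1*35958 = 2*(-4)*(1 - 4*191) - 1*35958 = 2*(-4)*(1 - 764) - 35958 = 2*(-4)*(-763) - 35958 = 6104 - 35958 = -29854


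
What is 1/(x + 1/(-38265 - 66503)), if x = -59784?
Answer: -104768/6263450113 ≈ -1.6727e-5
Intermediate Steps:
1/(x + 1/(-38265 - 66503)) = 1/(-59784 + 1/(-38265 - 66503)) = 1/(-59784 + 1/(-104768)) = 1/(-59784 - 1/104768) = 1/(-6263450113/104768) = -104768/6263450113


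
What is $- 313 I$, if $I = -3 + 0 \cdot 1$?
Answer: $939$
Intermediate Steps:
$I = -3$ ($I = -3 + 0 = -3$)
$- 313 I = \left(-313\right) \left(-3\right) = 939$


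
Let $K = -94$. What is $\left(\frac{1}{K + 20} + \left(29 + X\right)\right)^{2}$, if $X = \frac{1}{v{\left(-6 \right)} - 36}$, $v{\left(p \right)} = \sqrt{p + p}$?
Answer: $\frac{82739085 \sqrt{3} + 737036627 i}{8214 \left(12 \sqrt{3} + 107 i\right)} \approx 838.62 - 0.15339 i$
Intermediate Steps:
$v{\left(p \right)} = \sqrt{2} \sqrt{p}$ ($v{\left(p \right)} = \sqrt{2 p} = \sqrt{2} \sqrt{p}$)
$X = \frac{1}{-36 + 2 i \sqrt{3}}$ ($X = \frac{1}{\sqrt{2} \sqrt{-6} - 36} = \frac{1}{\sqrt{2} i \sqrt{6} - 36} = \frac{1}{2 i \sqrt{3} - 36} = \frac{1}{-36 + 2 i \sqrt{3}} \approx -0.027523 - 0.0026484 i$)
$\left(\frac{1}{K + 20} + \left(29 + X\right)\right)^{2} = \left(\frac{1}{-94 + 20} + \left(29 - \left(\frac{3}{109} + \frac{i \sqrt{3}}{654}\right)\right)\right)^{2} = \left(\frac{1}{-74} + \left(\frac{3158}{109} - \frac{i \sqrt{3}}{654}\right)\right)^{2} = \left(- \frac{1}{74} + \left(\frac{3158}{109} - \frac{i \sqrt{3}}{654}\right)\right)^{2} = \left(\frac{233583}{8066} - \frac{i \sqrt{3}}{654}\right)^{2}$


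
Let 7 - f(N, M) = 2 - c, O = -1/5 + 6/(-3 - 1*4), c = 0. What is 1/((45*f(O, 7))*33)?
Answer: 1/7425 ≈ 0.00013468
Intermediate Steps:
O = -37/35 (O = -1*⅕ + 6/(-3 - 4) = -⅕ + 6/(-7) = -⅕ + 6*(-⅐) = -⅕ - 6/7 = -37/35 ≈ -1.0571)
f(N, M) = 5 (f(N, M) = 7 - (2 - 1*0) = 7 - (2 + 0) = 7 - 1*2 = 7 - 2 = 5)
1/((45*f(O, 7))*33) = 1/((45*5)*33) = 1/(225*33) = 1/7425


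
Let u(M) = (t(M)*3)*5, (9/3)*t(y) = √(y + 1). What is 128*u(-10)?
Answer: 1920*I ≈ 1920.0*I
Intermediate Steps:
t(y) = √(1 + y)/3 (t(y) = √(y + 1)/3 = √(1 + y)/3)
u(M) = 5*√(1 + M) (u(M) = ((√(1 + M)/3)*3)*5 = √(1 + M)*5 = 5*√(1 + M))
128*u(-10) = 128*(5*√(1 - 10)) = 128*(5*√(-9)) = 128*(5*(3*I)) = 128*(15*I) = 1920*I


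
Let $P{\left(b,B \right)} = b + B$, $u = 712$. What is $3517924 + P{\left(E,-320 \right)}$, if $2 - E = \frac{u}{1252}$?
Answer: $\frac{1101010500}{313} \approx 3.5176 \cdot 10^{6}$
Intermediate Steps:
$E = \frac{448}{313}$ ($E = 2 - \frac{712}{1252} = 2 - 712 \cdot \frac{1}{1252} = 2 - \frac{178}{313} = \frac{448}{313} \approx 1.4313$)
$P{\left(b,B \right)} = B + b$
$3517924 + P{\left(E,-320 \right)} = 3517924 + \left(-320 + \frac{448}{313}\right) = 3517924 - \frac{99712}{313} = \frac{1101010500}{313}$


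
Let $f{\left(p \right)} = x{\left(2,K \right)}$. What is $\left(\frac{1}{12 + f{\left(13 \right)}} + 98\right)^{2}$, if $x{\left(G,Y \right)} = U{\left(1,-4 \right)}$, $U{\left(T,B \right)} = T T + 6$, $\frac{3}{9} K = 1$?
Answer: $\frac{3470769}{361} \approx 9614.3$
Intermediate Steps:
$K = 3$ ($K = 3 \cdot 1 = 3$)
$U{\left(T,B \right)} = 6 + T^{2}$ ($U{\left(T,B \right)} = T^{2} + 6 = 6 + T^{2}$)
$x{\left(G,Y \right)} = 7$ ($x{\left(G,Y \right)} = 6 + 1^{2} = 6 + 1 = 7$)
$f{\left(p \right)} = 7$
$\left(\frac{1}{12 + f{\left(13 \right)}} + 98\right)^{2} = \left(\frac{1}{12 + 7} + 98\right)^{2} = \left(\frac{1}{19} + 98\right)^{2} = \left(\frac{1863}{19}\right)^{2} = \frac{3470769}{361}$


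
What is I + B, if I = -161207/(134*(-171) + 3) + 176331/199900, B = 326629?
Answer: 1495967329296941/4579908900 ≈ 3.2664e+5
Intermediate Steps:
I = 36265198841/4579908900 (I = -161207/(-22914 + 3) + 176331*(1/199900) = -161207/(-22911) + 176331/199900 = -161207*(-1/22911) + 176331/199900 = 161207/22911 + 176331/199900 = 36265198841/4579908900 ≈ 7.9183)
I + B = 36265198841/4579908900 + 326629 = 1495967329296941/4579908900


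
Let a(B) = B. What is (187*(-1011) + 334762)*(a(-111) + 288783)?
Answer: 42060953760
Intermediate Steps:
(187*(-1011) + 334762)*(a(-111) + 288783) = (187*(-1011) + 334762)*(-111 + 288783) = (-189057 + 334762)*288672 = 145705*288672 = 42060953760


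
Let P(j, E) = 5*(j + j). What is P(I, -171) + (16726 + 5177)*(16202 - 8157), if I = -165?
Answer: 176207985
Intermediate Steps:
P(j, E) = 10*j (P(j, E) = 5*(2*j) = 10*j)
P(I, -171) + (16726 + 5177)*(16202 - 8157) = 10*(-165) + (16726 + 5177)*(16202 - 8157) = -1650 + 21903*8045 = -1650 + 176209635 = 176207985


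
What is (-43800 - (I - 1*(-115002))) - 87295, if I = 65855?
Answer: -311952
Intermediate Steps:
(-43800 - (I - 1*(-115002))) - 87295 = (-43800 - (65855 - 1*(-115002))) - 87295 = (-43800 - (65855 + 115002)) - 87295 = (-43800 - 1*180857) - 87295 = (-43800 - 180857) - 87295 = -224657 - 87295 = -311952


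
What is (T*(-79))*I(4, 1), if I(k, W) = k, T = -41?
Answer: 12956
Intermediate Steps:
(T*(-79))*I(4, 1) = -41*(-79)*4 = 3239*4 = 12956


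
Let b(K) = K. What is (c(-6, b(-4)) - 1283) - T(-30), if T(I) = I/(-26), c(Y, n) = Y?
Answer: -16772/13 ≈ -1290.2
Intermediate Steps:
T(I) = -I/26 (T(I) = I*(-1/26) = -I/26)
(c(-6, b(-4)) - 1283) - T(-30) = (-6 - 1283) - (-1)*(-30)/26 = -1289 - 1*15/13 = -1289 - 15/13 = -16772/13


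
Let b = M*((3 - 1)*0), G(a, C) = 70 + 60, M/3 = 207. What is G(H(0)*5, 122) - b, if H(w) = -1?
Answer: 130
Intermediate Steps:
M = 621 (M = 3*207 = 621)
G(a, C) = 130
b = 0 (b = 621*((3 - 1)*0) = 621*(2*0) = 621*0 = 0)
G(H(0)*5, 122) - b = 130 - 1*0 = 130 + 0 = 130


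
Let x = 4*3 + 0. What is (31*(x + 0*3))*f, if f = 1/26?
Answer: 186/13 ≈ 14.308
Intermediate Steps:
x = 12 (x = 12 + 0 = 12)
f = 1/26 ≈ 0.038462
(31*(x + 0*3))*f = (31*(12 + 0*3))*(1/26) = (31*(12 + 0))*(1/26) = (31*12)*(1/26) = 372*(1/26) = 186/13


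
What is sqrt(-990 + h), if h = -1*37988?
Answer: I*sqrt(38978) ≈ 197.43*I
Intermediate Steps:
h = -37988
sqrt(-990 + h) = sqrt(-990 - 37988) = sqrt(-38978) = I*sqrt(38978)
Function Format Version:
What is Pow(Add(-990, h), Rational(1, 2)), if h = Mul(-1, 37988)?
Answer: Mul(I, Pow(38978, Rational(1, 2))) ≈ Mul(197.43, I)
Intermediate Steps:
h = -37988
Pow(Add(-990, h), Rational(1, 2)) = Pow(Add(-990, -37988), Rational(1, 2)) = Pow(-38978, Rational(1, 2)) = Mul(I, Pow(38978, Rational(1, 2)))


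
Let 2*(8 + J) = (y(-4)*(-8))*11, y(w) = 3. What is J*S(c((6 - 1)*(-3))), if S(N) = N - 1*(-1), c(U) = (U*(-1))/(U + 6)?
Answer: 280/3 ≈ 93.333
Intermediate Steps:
J = -140 (J = -8 + ((3*(-8))*11)/2 = -8 + (-24*11)/2 = -8 + (1/2)*(-264) = -8 - 132 = -140)
c(U) = -U/(6 + U) (c(U) = (-U)/(6 + U) = -U/(6 + U))
S(N) = 1 + N (S(N) = N + 1 = 1 + N)
J*S(c((6 - 1)*(-3))) = -140*(1 - (6 - 1)*(-3)/(6 + (6 - 1)*(-3))) = -140*(1 - 5*(-3)/(6 + 5*(-3))) = -140*(1 - 1*(-15)/(6 - 15)) = -140*(1 - 1*(-15)/(-9)) = -140*(1 - 1*(-15)*(-1/9)) = -140*(1 - 5/3) = -140*(-2/3) = 280/3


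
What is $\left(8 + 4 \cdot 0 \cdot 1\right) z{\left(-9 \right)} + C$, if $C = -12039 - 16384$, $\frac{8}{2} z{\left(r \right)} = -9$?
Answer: $-28441$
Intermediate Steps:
$z{\left(r \right)} = - \frac{9}{4}$ ($z{\left(r \right)} = \frac{1}{4} \left(-9\right) = - \frac{9}{4}$)
$C = -28423$
$\left(8 + 4 \cdot 0 \cdot 1\right) z{\left(-9 \right)} + C = \left(8 + 4 \cdot 0 \cdot 1\right) \left(- \frac{9}{4}\right) - 28423 = \left(8 + 0 \cdot 1\right) \left(- \frac{9}{4}\right) - 28423 = \left(8 + 0\right) \left(- \frac{9}{4}\right) - 28423 = 8 \left(- \frac{9}{4}\right) - 28423 = -18 - 28423 = -28441$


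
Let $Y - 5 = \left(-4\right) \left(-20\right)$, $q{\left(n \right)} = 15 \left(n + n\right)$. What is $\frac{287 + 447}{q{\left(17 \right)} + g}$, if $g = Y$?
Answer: $\frac{734}{595} \approx 1.2336$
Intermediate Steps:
$q{\left(n \right)} = 30 n$ ($q{\left(n \right)} = 15 \cdot 2 n = 30 n$)
$Y = 85$ ($Y = 5 - -80 = 5 + 80 = 85$)
$g = 85$
$\frac{287 + 447}{q{\left(17 \right)} + g} = \frac{287 + 447}{30 \cdot 17 + 85} = \frac{734}{510 + 85} = \frac{734}{595}$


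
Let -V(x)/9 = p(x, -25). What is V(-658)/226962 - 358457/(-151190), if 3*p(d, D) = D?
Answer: 6780621407/2859532065 ≈ 2.3712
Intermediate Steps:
p(d, D) = D/3
V(x) = 75 (V(x) = -3*(-25) = -9*(-25/3) = 75)
V(-658)/226962 - 358457/(-151190) = 75/226962 - 358457/(-151190) = 75*(1/226962) - 358457*(-1/151190) = 25/75654 + 358457/151190 = 6780621407/2859532065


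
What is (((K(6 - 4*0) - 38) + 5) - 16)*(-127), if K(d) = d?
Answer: 5461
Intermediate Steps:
(((K(6 - 4*0) - 38) + 5) - 16)*(-127) = ((((6 - 4*0) - 38) + 5) - 16)*(-127) = ((((6 + 0) - 38) + 5) - 16)*(-127) = (((6 - 38) + 5) - 16)*(-127) = ((-32 + 5) - 16)*(-127) = (-27 - 16)*(-127) = -43*(-127) = 5461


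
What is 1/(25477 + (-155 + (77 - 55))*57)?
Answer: 1/17896 ≈ 5.5878e-5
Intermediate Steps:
1/(25477 + (-155 + (77 - 55))*57) = 1/(25477 + (-155 + 22)*57) = 1/(25477 - 133*57) = 1/(25477 - 7581) = 1/17896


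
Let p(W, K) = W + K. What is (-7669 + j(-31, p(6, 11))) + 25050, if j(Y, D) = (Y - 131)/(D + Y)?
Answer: 121748/7 ≈ 17393.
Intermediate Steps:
p(W, K) = K + W
j(Y, D) = (-131 + Y)/(D + Y)
(-7669 + j(-31, p(6, 11))) + 25050 = (-7669 + (-131 - 31)/((11 + 6) - 31)) + 25050 = (-7669 - 162/(17 - 31)) + 25050 = (-7669 - 162/(-14)) + 25050 = (-7669 - 1/14*(-162)) + 25050 = (-7669 + 81/7) + 25050 = -53602/7 + 25050 = 121748/7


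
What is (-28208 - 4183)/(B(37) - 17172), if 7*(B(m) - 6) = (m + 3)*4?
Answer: 226737/120002 ≈ 1.8894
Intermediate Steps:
B(m) = 54/7 + 4*m/7 (B(m) = 6 + ((m + 3)*4)/7 = 6 + ((3 + m)*4)/7 = 6 + (12 + 4*m)/7 = 6 + (12/7 + 4*m/7) = 54/7 + 4*m/7)
(-28208 - 4183)/(B(37) - 17172) = (-28208 - 4183)/((54/7 + (4/7)*37) - 17172) = -32391/((54/7 + 148/7) - 17172) = -32391/(202/7 - 17172) = -32391/(-120002/7) = -32391*(-7/120002) = 226737/120002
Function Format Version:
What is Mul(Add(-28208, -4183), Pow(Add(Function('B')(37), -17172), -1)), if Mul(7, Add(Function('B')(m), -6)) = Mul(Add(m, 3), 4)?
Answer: Rational(226737, 120002) ≈ 1.8894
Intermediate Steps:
Function('B')(m) = Add(Rational(54, 7), Mul(Rational(4, 7), m)) (Function('B')(m) = Add(6, Mul(Rational(1, 7), Mul(Add(m, 3), 4))) = Add(6, Mul(Rational(1, 7), Mul(Add(3, m), 4))) = Add(6, Mul(Rational(1, 7), Add(12, Mul(4, m)))) = Add(6, Add(Rational(12, 7), Mul(Rational(4, 7), m))) = Add(Rational(54, 7), Mul(Rational(4, 7), m)))
Mul(Add(-28208, -4183), Pow(Add(Function('B')(37), -17172), -1)) = Mul(Add(-28208, -4183), Pow(Add(Add(Rational(54, 7), Mul(Rational(4, 7), 37)), -17172), -1)) = Mul(-32391, Pow(Add(Add(Rational(54, 7), Rational(148, 7)), -17172), -1)) = Mul(-32391, Pow(Add(Rational(202, 7), -17172), -1)) = Mul(-32391, Pow(Rational(-120002, 7), -1)) = Mul(-32391, Rational(-7, 120002)) = Rational(226737, 120002)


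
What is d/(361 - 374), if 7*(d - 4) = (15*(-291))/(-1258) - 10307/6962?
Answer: -65663103/199248959 ≈ -0.32955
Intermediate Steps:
d = 65663103/15326843 (d = 4 + ((15*(-291))/(-1258) - 10307/6962)/7 = 4 + (-4365*(-1/1258) - 10307*1/6962)/7 = 4 + (4365/1258 - 10307/6962)/7 = 4 + (⅐)*(4355731/2189549) = 4 + 4355731/15326843 = 65663103/15326843 ≈ 4.2842)
d/(361 - 374) = 65663103/(15326843*(361 - 374)) = (65663103/15326843)/(-13) = (65663103/15326843)*(-1/13) = -65663103/199248959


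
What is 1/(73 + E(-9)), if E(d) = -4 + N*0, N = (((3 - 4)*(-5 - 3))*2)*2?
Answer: 1/69 ≈ 0.014493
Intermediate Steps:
N = 32 (N = (-1*(-8)*2)*2 = (8*2)*2 = 16*2 = 32)
E(d) = -4 (E(d) = -4 + 32*0 = -4 + 0 = -4)
1/(73 + E(-9)) = 1/(73 - 4) = 1/69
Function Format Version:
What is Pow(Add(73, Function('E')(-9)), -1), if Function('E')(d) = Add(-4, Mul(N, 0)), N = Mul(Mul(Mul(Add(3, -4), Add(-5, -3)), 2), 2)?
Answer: Rational(1, 69) ≈ 0.014493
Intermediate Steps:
N = 32 (N = Mul(Mul(Mul(-1, -8), 2), 2) = Mul(Mul(8, 2), 2) = Mul(16, 2) = 32)
Function('E')(d) = -4 (Function('E')(d) = Add(-4, Mul(32, 0)) = Add(-4, 0) = -4)
Pow(Add(73, Function('E')(-9)), -1) = Pow(Add(73, -4), -1) = Pow(69, -1) = Rational(1, 69)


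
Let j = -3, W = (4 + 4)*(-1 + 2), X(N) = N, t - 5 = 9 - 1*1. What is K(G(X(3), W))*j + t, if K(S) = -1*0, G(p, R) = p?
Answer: 13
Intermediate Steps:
t = 13 (t = 5 + (9 - 1*1) = 5 + (9 - 1) = 5 + 8 = 13)
W = 8 (W = 8*1 = 8)
K(S) = 0
K(G(X(3), W))*j + t = 0*(-3) + 13 = 0 + 13 = 13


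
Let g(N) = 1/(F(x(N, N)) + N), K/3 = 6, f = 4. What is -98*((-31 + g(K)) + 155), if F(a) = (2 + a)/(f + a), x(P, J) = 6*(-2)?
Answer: -133728/11 ≈ -12157.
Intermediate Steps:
x(P, J) = -12
K = 18 (K = 3*6 = 18)
F(a) = (2 + a)/(4 + a)
g(N) = 1/(5/4 + N) (g(N) = 1/((2 - 12)/(4 - 12) + N) = 1/(-10/(-8) + N) = 1/(-1/8*(-10) + N) = 1/(5/4 + N))
-98*((-31 + g(K)) + 155) = -98*((-31 + 4/(5 + 4*18)) + 155) = -98*((-31 + 4/(5 + 72)) + 155) = -98*((-31 + 4/77) + 155) = -98*(-2383/77 + 155) = -98*9552/77 = -133728/11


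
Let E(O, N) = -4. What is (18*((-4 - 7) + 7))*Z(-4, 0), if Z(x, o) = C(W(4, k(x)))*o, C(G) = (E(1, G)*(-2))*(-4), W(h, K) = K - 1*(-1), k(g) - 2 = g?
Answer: 0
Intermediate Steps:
k(g) = 2 + g
W(h, K) = 1 + K (W(h, K) = K + 1 = 1 + K)
C(G) = -32 (C(G) = -4*(-2)*(-4) = 8*(-4) = -32)
Z(x, o) = -32*o
(18*((-4 - 7) + 7))*Z(-4, 0) = (18*((-4 - 7) + 7))*(-32*0) = (18*(-11 + 7))*0 = (18*(-4))*0 = -72*0 = 0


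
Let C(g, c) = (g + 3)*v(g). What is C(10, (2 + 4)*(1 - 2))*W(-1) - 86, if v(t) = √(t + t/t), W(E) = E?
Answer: -86 - 13*√11 ≈ -129.12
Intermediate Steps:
v(t) = √(1 + t) (v(t) = √(t + 1) = √(1 + t))
C(g, c) = √(1 + g)*(3 + g) (C(g, c) = (g + 3)*√(1 + g) = (3 + g)*√(1 + g) = √(1 + g)*(3 + g))
C(10, (2 + 4)*(1 - 2))*W(-1) - 86 = (√(1 + 10)*(3 + 10))*(-1) - 86 = (√11*13)*(-1) - 86 = (13*√11)*(-1) - 86 = -13*√11 - 86 = -86 - 13*√11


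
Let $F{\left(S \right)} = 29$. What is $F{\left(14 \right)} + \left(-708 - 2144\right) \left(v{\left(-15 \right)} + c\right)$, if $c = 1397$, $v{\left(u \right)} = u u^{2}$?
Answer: $5641285$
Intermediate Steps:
$v{\left(u \right)} = u^{3}$
$F{\left(14 \right)} + \left(-708 - 2144\right) \left(v{\left(-15 \right)} + c\right) = 29 + \left(-708 - 2144\right) \left(\left(-15\right)^{3} + 1397\right) = 29 - 2852 \left(-3375 + 1397\right) = 29 - -5641256 = 29 + 5641256 = 5641285$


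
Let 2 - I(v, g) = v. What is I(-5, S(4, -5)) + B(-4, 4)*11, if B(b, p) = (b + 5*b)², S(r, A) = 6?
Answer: 6343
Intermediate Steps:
I(v, g) = 2 - v
B(b, p) = 36*b² (B(b, p) = (6*b)² = 36*b²)
I(-5, S(4, -5)) + B(-4, 4)*11 = (2 - 1*(-5)) + (36*(-4)²)*11 = (2 + 5) + (36*16)*11 = 7 + 576*11 = 7 + 6336 = 6343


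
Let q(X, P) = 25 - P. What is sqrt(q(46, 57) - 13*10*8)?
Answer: 4*I*sqrt(67) ≈ 32.741*I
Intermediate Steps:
sqrt(q(46, 57) - 13*10*8) = sqrt((25 - 1*57) - 13*10*8) = sqrt((25 - 57) - 130*8) = sqrt(-32 - 1040) = sqrt(-1072) = 4*I*sqrt(67)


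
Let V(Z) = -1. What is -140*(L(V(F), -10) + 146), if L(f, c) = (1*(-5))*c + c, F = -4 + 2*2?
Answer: -26040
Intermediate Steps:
F = 0 (F = -4 + 4 = 0)
L(f, c) = -4*c (L(f, c) = -5*c + c = -4*c)
-140*(L(V(F), -10) + 146) = -140*(-4*(-10) + 146) = -140*(40 + 146) = -140*186 = -26040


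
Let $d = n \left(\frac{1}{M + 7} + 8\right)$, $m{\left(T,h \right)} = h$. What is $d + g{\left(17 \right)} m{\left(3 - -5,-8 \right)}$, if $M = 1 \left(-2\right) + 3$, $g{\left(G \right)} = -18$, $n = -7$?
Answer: $\frac{697}{8} \approx 87.125$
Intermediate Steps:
$M = 1$ ($M = -2 + 3 = 1$)
$d = - \frac{455}{8}$ ($d = - 7 \left(\frac{1}{1 + 7} + 8\right) = - 7 \left(\frac{1}{8} + 8\right) = \left(-7\right) \frac{65}{8} = - \frac{455}{8} \approx -56.875$)
$d + g{\left(17 \right)} m{\left(3 - -5,-8 \right)} = - \frac{455}{8} - -144 = - \frac{455}{8} + 144 = \frac{697}{8}$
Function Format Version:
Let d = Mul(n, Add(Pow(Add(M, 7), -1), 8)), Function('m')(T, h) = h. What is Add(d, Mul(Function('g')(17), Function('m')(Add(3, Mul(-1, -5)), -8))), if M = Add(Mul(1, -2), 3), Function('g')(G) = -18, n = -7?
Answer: Rational(697, 8) ≈ 87.125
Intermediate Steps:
M = 1 (M = Add(-2, 3) = 1)
d = Rational(-455, 8) (d = Mul(-7, Add(Pow(Add(1, 7), -1), 8)) = Mul(-7, Add(Pow(8, -1), 8)) = Mul(-7, Add(Rational(1, 8), 8)) = Mul(-7, Rational(65, 8)) = Rational(-455, 8) ≈ -56.875)
Add(d, Mul(Function('g')(17), Function('m')(Add(3, Mul(-1, -5)), -8))) = Add(Rational(-455, 8), Mul(-18, -8)) = Add(Rational(-455, 8), 144) = Rational(697, 8)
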